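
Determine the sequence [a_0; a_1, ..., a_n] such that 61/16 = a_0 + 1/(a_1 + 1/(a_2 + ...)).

Run the Euclidean algorithm on 61 and 16; the successive quotients are the partial quotients a_0, a_1, ... (each step inverts the fractional part left over by the previous one):
  61 = 3*16 + 13, so a_0 = 3.
  16 = 1*13 + 3, so a_1 = 1.
  13 = 4*3 + 1, so a_2 = 4.
  3 = 3*1 + 0, so a_3 = 3.
The remainder reaches 0 after 4 divisions, so the expansion has 4 partial quotients, read off in order.

[3; 1, 4, 3]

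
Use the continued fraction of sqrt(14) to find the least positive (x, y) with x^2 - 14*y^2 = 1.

First expand sqrt(14) as a continued fraction. With x_i = (sqrt(14) + m_i)/d_i and (m_0, d_0) = (0, 1): a_0 = floor(sqrt(14)) = 3, since 3^2 = 9 <= 14 < 16 = 4^2.
Iterate m_{i+1} = d_i*a_i - m_i, d_{i+1} = (14 - m_{i+1}^2)/d_i, a_{i+1} = floor((a_0 + m_{i+1})/d_{i+1}):
  m_1 = 1*3 - 0 = 3, d_1 = (14 - 3^2)/1 = 5/1 = 5, a_1 = floor((3 + 3)/5) = 1.
  m_2 = 5*1 - 3 = 2, d_2 = (14 - 2^2)/5 = 10/5 = 2, a_2 = floor((3 + 2)/2) = 2.
  m_3 = 2*2 - 2 = 2, d_3 = (14 - 2^2)/2 = 10/2 = 5, a_3 = floor((3 + 2)/5) = 1.
  m_4 = 5*1 - 2 = 3, d_4 = (14 - 3^2)/5 = 5/5 = 1, a_4 = floor((3 + 3)/1) = 6.
  m_5 = 1*6 - 3 = 3, d_5 = (14 - 3^2)/1 = 5/1 = 5: (m_5, d_5) = (m_1, d_1) = (3, 5), so from here the quotients repeat a_1, ..., a_4; the period length is 4.
So sqrt(14) = [3; (1, 2, 1, 6)] with period length k = 4.
k is even, so the fundamental solution of x^2 - 14y^2 = 1 is (p_{k-1}, q_{k-1}) = (p_3, q_3); compute convergents through index 3.
Convergents (p_i = a_i*p_{i-1} + p_{i-2}, q_i = a_i*q_{i-1} + q_{i-2} with p_{-2}=0, p_{-1}=1, q_{-2}=1, q_{-1}=0):
  i=0: a_0=3, p_0 = 3*1 + 0 = 3, q_0 = 3*0 + 1 = 1.
  i=1: a_1=1, p_1 = 1*3 + 1 = 4, q_1 = 1*1 + 0 = 1.
  i=2: a_2=2, p_2 = 2*4 + 3 = 11, q_2 = 2*1 + 1 = 3.
  i=3: a_3=1, p_3 = 1*11 + 4 = 15, q_3 = 1*3 + 1 = 4.
Check: 15^2 - 14*4^2 = 225 - 224 = 1, so (x, y) = (15, 4) solves the equation, and by the theorem it is the least positive solution.

(x, y) = (15, 4)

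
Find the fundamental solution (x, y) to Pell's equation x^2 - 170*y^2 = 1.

(x, y) = (339, 26)

First expand sqrt(170) as a continued fraction. With x_i = (sqrt(170) + m_i)/d_i and (m_0, d_0) = (0, 1): a_0 = floor(sqrt(170)) = 13, since 13^2 = 169 <= 170 < 196 = 14^2.
Iterate m_{i+1} = d_i*a_i - m_i, d_{i+1} = (170 - m_{i+1}^2)/d_i, a_{i+1} = floor((a_0 + m_{i+1})/d_{i+1}):
  m_1 = 1*13 - 0 = 13, d_1 = (170 - 13^2)/1 = 1/1 = 1, a_1 = floor((13 + 13)/1) = 26.
  m_2 = 1*26 - 13 = 13, d_2 = (170 - 13^2)/1 = 1/1 = 1: (m_2, d_2) = (m_1, d_1) = (13, 1), so from here the quotient a_1 repeats; the period length is 1.
So sqrt(170) = [13; (26)] with period length k = 1.
k is odd, so (p_{k-1}, q_{k-1}) only solves x^2 - 170y^2 = -1 and the fundamental solution of x^2 - 170y^2 = 1 is (p_{2k-1}, q_{2k-1}) = (p_1, q_1); compute convergents through index 1, running through the period twice.
Convergents (p_i = a_i*p_{i-1} + p_{i-2}, q_i = a_i*q_{i-1} + q_{i-2} with p_{-2}=0, p_{-1}=1, q_{-2}=1, q_{-1}=0):
  i=0: a_0=13, p_0 = 13*1 + 0 = 13, q_0 = 13*0 + 1 = 1.
  i=1: a_1=26, p_1 = 26*13 + 1 = 339, q_1 = 26*1 + 0 = 26.
Indeed p_0^2 - 170*q_0^2 = 169 - 170 = -1, not +1.
Check: 339^2 - 170*26^2 = 114921 - 114920 = 1, so (x, y) = (339, 26) solves the equation, and by the theorem it is the least positive solution.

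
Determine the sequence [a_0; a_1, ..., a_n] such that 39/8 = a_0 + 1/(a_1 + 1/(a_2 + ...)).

Run the Euclidean algorithm on 39 and 8; the successive quotients are the partial quotients a_0, a_1, ... (each step inverts the fractional part left over by the previous one):
  39 = 4*8 + 7, so a_0 = 4.
  8 = 1*7 + 1, so a_1 = 1.
  7 = 7*1 + 0, so a_2 = 7.
The remainder reaches 0 after 3 divisions, so the expansion has 3 partial quotients, read off in order.

[4; 1, 7]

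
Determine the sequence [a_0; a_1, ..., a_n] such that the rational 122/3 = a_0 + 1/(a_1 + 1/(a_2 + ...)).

Run the Euclidean algorithm on 122 and 3; the successive quotients are the partial quotients a_0, a_1, ... (each step inverts the fractional part left over by the previous one):
  122 = 40*3 + 2, so a_0 = 40.
  3 = 1*2 + 1, so a_1 = 1.
  2 = 2*1 + 0, so a_2 = 2.
The remainder reaches 0 after 3 divisions, so the expansion has 3 partial quotients, read off in order.

[40; 1, 2]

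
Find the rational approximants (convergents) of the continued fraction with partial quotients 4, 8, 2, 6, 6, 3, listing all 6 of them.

Using the convergent recurrence p_i = a_i*p_{i-1} + p_{i-2}, q_i = a_i*q_{i-1} + q_{i-2} with p_{-2}=0, p_{-1}=1, q_{-2}=1, q_{-1}=0:
  i=0: a_0=4, p_0 = 4*1 + 0 = 4, q_0 = 4*0 + 1 = 1.
  i=1: a_1=8, p_1 = 8*4 + 1 = 33, q_1 = 8*1 + 0 = 8.
  i=2: a_2=2, p_2 = 2*33 + 4 = 70, q_2 = 2*8 + 1 = 17.
  i=3: a_3=6, p_3 = 6*70 + 33 = 453, q_3 = 6*17 + 8 = 110.
  i=4: a_4=6, p_4 = 6*453 + 70 = 2788, q_4 = 6*110 + 17 = 677.
  i=5: a_5=3, p_5 = 3*2788 + 453 = 8817, q_5 = 3*677 + 110 = 2141.

4/1, 33/8, 70/17, 453/110, 2788/677, 8817/2141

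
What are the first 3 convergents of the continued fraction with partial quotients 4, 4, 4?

4/1, 17/4, 72/17

Using the convergent recurrence p_i = a_i*p_{i-1} + p_{i-2}, q_i = a_i*q_{i-1} + q_{i-2} with p_{-2}=0, p_{-1}=1, q_{-2}=1, q_{-1}=0:
  i=0: a_0=4, p_0 = 4*1 + 0 = 4, q_0 = 4*0 + 1 = 1.
  i=1: a_1=4, p_1 = 4*4 + 1 = 17, q_1 = 4*1 + 0 = 4.
  i=2: a_2=4, p_2 = 4*17 + 4 = 72, q_2 = 4*4 + 1 = 17.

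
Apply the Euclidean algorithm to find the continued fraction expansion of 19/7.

Run the Euclidean algorithm on 19 and 7; the successive quotients are the partial quotients a_0, a_1, ... (each step inverts the fractional part left over by the previous one):
  19 = 2*7 + 5, so a_0 = 2.
  7 = 1*5 + 2, so a_1 = 1.
  5 = 2*2 + 1, so a_2 = 2.
  2 = 2*1 + 0, so a_3 = 2.
The remainder reaches 0 after 4 divisions, so the expansion has 4 partial quotients, read off in order.

[2; 1, 2, 2]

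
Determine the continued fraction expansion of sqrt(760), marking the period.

[27; (1, 1, 3, 5, 1, 5, 3, 1, 1, 54)]

Write x_i = (sqrt(760) + m_i)/d_i with (m_0, d_0) = (0, 1). a_0 = floor(sqrt(760)) = 27, since 27^2 = 729 <= 760 < 784 = 28^2.
Iterate m_{i+1} = d_i*a_i - m_i, d_{i+1} = (760 - m_{i+1}^2)/d_i, a_{i+1} = floor((a_0 + m_{i+1})/d_{i+1}):
  m_1 = 1*27 - 0 = 27, d_1 = (760 - 27^2)/1 = 31/1 = 31, a_1 = floor((27 + 27)/31) = 1.
  m_2 = 31*1 - 27 = 4, d_2 = (760 - 4^2)/31 = 744/31 = 24, a_2 = floor((27 + 4)/24) = 1.
  m_3 = 24*1 - 4 = 20, d_3 = (760 - 20^2)/24 = 360/24 = 15, a_3 = floor((27 + 20)/15) = 3.
  m_4 = 15*3 - 20 = 25, d_4 = (760 - 25^2)/15 = 135/15 = 9, a_4 = floor((27 + 25)/9) = 5.
  m_5 = 9*5 - 25 = 20, d_5 = (760 - 20^2)/9 = 360/9 = 40, a_5 = floor((27 + 20)/40) = 1.
  m_6 = 40*1 - 20 = 20, d_6 = (760 - 20^2)/40 = 360/40 = 9, a_6 = floor((27 + 20)/9) = 5.
  m_7 = 9*5 - 20 = 25, d_7 = (760 - 25^2)/9 = 135/9 = 15, a_7 = floor((27 + 25)/15) = 3.
  m_8 = 15*3 - 25 = 20, d_8 = (760 - 20^2)/15 = 360/15 = 24, a_8 = floor((27 + 20)/24) = 1.
  m_9 = 24*1 - 20 = 4, d_9 = (760 - 4^2)/24 = 744/24 = 31, a_9 = floor((27 + 4)/31) = 1.
  m_10 = 31*1 - 4 = 27, d_10 = (760 - 27^2)/31 = 31/31 = 1, a_10 = floor((27 + 27)/1) = 54.
  m_11 = 1*54 - 27 = 27, d_11 = (760 - 27^2)/1 = 31/1 = 31: (m_11, d_11) = (m_1, d_1) = (27, 31), so from here the quotients repeat a_1, ..., a_10; the period length is 10.
Hence the expansion of sqrt(760) is a_0 = 27 followed by the repeating block 1, 1, 3, 5, 1, 5, 3, 1, 1, 54 (period 10).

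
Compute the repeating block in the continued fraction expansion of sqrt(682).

[26; (8, 1, 2, 5, 2, 5, 2, 1, 8, 52)]

Write x_i = (sqrt(682) + m_i)/d_i with (m_0, d_0) = (0, 1). a_0 = floor(sqrt(682)) = 26, since 26^2 = 676 <= 682 < 729 = 27^2.
Iterate m_{i+1} = d_i*a_i - m_i, d_{i+1} = (682 - m_{i+1}^2)/d_i, a_{i+1} = floor((a_0 + m_{i+1})/d_{i+1}):
  m_1 = 1*26 - 0 = 26, d_1 = (682 - 26^2)/1 = 6/1 = 6, a_1 = floor((26 + 26)/6) = 8.
  m_2 = 6*8 - 26 = 22, d_2 = (682 - 22^2)/6 = 198/6 = 33, a_2 = floor((26 + 22)/33) = 1.
  m_3 = 33*1 - 22 = 11, d_3 = (682 - 11^2)/33 = 561/33 = 17, a_3 = floor((26 + 11)/17) = 2.
  m_4 = 17*2 - 11 = 23, d_4 = (682 - 23^2)/17 = 153/17 = 9, a_4 = floor((26 + 23)/9) = 5.
  m_5 = 9*5 - 23 = 22, d_5 = (682 - 22^2)/9 = 198/9 = 22, a_5 = floor((26 + 22)/22) = 2.
  m_6 = 22*2 - 22 = 22, d_6 = (682 - 22^2)/22 = 198/22 = 9, a_6 = floor((26 + 22)/9) = 5.
  m_7 = 9*5 - 22 = 23, d_7 = (682 - 23^2)/9 = 153/9 = 17, a_7 = floor((26 + 23)/17) = 2.
  m_8 = 17*2 - 23 = 11, d_8 = (682 - 11^2)/17 = 561/17 = 33, a_8 = floor((26 + 11)/33) = 1.
  m_9 = 33*1 - 11 = 22, d_9 = (682 - 22^2)/33 = 198/33 = 6, a_9 = floor((26 + 22)/6) = 8.
  m_10 = 6*8 - 22 = 26, d_10 = (682 - 26^2)/6 = 6/6 = 1, a_10 = floor((26 + 26)/1) = 52.
  m_11 = 1*52 - 26 = 26, d_11 = (682 - 26^2)/1 = 6/1 = 6: (m_11, d_11) = (m_1, d_1) = (26, 6), so from here the quotients repeat a_1, ..., a_10; the period length is 10.
Hence the expansion of sqrt(682) is a_0 = 26 followed by the repeating block 8, 1, 2, 5, 2, 5, 2, 1, 8, 52 (period 10).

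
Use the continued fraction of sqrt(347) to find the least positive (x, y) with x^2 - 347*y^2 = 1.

(x, y) = (641602, 34443)

First expand sqrt(347) as a continued fraction. With x_i = (sqrt(347) + m_i)/d_i and (m_0, d_0) = (0, 1): a_0 = floor(sqrt(347)) = 18, since 18^2 = 324 <= 347 < 361 = 19^2.
Iterate m_{i+1} = d_i*a_i - m_i, d_{i+1} = (347 - m_{i+1}^2)/d_i, a_{i+1} = floor((a_0 + m_{i+1})/d_{i+1}):
  m_1 = 1*18 - 0 = 18, d_1 = (347 - 18^2)/1 = 23/1 = 23, a_1 = floor((18 + 18)/23) = 1.
  m_2 = 23*1 - 18 = 5, d_2 = (347 - 5^2)/23 = 322/23 = 14, a_2 = floor((18 + 5)/14) = 1.
  m_3 = 14*1 - 5 = 9, d_3 = (347 - 9^2)/14 = 266/14 = 19, a_3 = floor((18 + 9)/19) = 1.
  m_4 = 19*1 - 9 = 10, d_4 = (347 - 10^2)/19 = 247/19 = 13, a_4 = floor((18 + 10)/13) = 2.
  m_5 = 13*2 - 10 = 16, d_5 = (347 - 16^2)/13 = 91/13 = 7, a_5 = floor((18 + 16)/7) = 4.
  m_6 = 7*4 - 16 = 12, d_6 = (347 - 12^2)/7 = 203/7 = 29, a_6 = floor((18 + 12)/29) = 1.
  m_7 = 29*1 - 12 = 17, d_7 = (347 - 17^2)/29 = 58/29 = 2, a_7 = floor((18 + 17)/2) = 17.
  m_8 = 2*17 - 17 = 17, d_8 = (347 - 17^2)/2 = 58/2 = 29, a_8 = floor((18 + 17)/29) = 1.
  m_9 = 29*1 - 17 = 12, d_9 = (347 - 12^2)/29 = 203/29 = 7, a_9 = floor((18 + 12)/7) = 4.
  m_10 = 7*4 - 12 = 16, d_10 = (347 - 16^2)/7 = 91/7 = 13, a_10 = floor((18 + 16)/13) = 2.
  m_11 = 13*2 - 16 = 10, d_11 = (347 - 10^2)/13 = 247/13 = 19, a_11 = floor((18 + 10)/19) = 1.
  m_12 = 19*1 - 10 = 9, d_12 = (347 - 9^2)/19 = 266/19 = 14, a_12 = floor((18 + 9)/14) = 1.
  m_13 = 14*1 - 9 = 5, d_13 = (347 - 5^2)/14 = 322/14 = 23, a_13 = floor((18 + 5)/23) = 1.
  m_14 = 23*1 - 5 = 18, d_14 = (347 - 18^2)/23 = 23/23 = 1, a_14 = floor((18 + 18)/1) = 36.
  m_15 = 1*36 - 18 = 18, d_15 = (347 - 18^2)/1 = 23/1 = 23: (m_15, d_15) = (m_1, d_1) = (18, 23), so from here the quotients repeat a_1, ..., a_14; the period length is 14.
So sqrt(347) = [18; (1, 1, 1, 2, 4, 1, 17, 1, 4, 2, 1, 1, 1, 36)] with period length k = 14.
k is even, so the fundamental solution of x^2 - 347y^2 = 1 is (p_{k-1}, q_{k-1}) = (p_13, q_13); compute convergents through index 13.
Convergents (p_i = a_i*p_{i-1} + p_{i-2}, q_i = a_i*q_{i-1} + q_{i-2} with p_{-2}=0, p_{-1}=1, q_{-2}=1, q_{-1}=0):
  i=0: a_0=18, p_0 = 18*1 + 0 = 18, q_0 = 18*0 + 1 = 1.
  i=1: a_1=1, p_1 = 1*18 + 1 = 19, q_1 = 1*1 + 0 = 1.
  i=2: a_2=1, p_2 = 1*19 + 18 = 37, q_2 = 1*1 + 1 = 2.
  i=3: a_3=1, p_3 = 1*37 + 19 = 56, q_3 = 1*2 + 1 = 3.
  i=4: a_4=2, p_4 = 2*56 + 37 = 149, q_4 = 2*3 + 2 = 8.
  i=5: a_5=4, p_5 = 4*149 + 56 = 652, q_5 = 4*8 + 3 = 35.
  i=6: a_6=1, p_6 = 1*652 + 149 = 801, q_6 = 1*35 + 8 = 43.
  i=7: a_7=17, p_7 = 17*801 + 652 = 14269, q_7 = 17*43 + 35 = 766.
  i=8: a_8=1, p_8 = 1*14269 + 801 = 15070, q_8 = 1*766 + 43 = 809.
  i=9: a_9=4, p_9 = 4*15070 + 14269 = 74549, q_9 = 4*809 + 766 = 4002.
  i=10: a_10=2, p_10 = 2*74549 + 15070 = 164168, q_10 = 2*4002 + 809 = 8813.
  i=11: a_11=1, p_11 = 1*164168 + 74549 = 238717, q_11 = 1*8813 + 4002 = 12815.
  i=12: a_12=1, p_12 = 1*238717 + 164168 = 402885, q_12 = 1*12815 + 8813 = 21628.
  i=13: a_13=1, p_13 = 1*402885 + 238717 = 641602, q_13 = 1*21628 + 12815 = 34443.
Check: 641602^2 - 347*34443^2 = 411653126404 - 411653126403 = 1, so (x, y) = (641602, 34443) solves the equation, and by the theorem it is the least positive solution.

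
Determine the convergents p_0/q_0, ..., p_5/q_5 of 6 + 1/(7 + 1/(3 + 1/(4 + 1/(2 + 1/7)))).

Using the convergent recurrence p_i = a_i*p_{i-1} + p_{i-2}, q_i = a_i*q_{i-1} + q_{i-2} with p_{-2}=0, p_{-1}=1, q_{-2}=1, q_{-1}=0:
  i=0: a_0=6, p_0 = 6*1 + 0 = 6, q_0 = 6*0 + 1 = 1.
  i=1: a_1=7, p_1 = 7*6 + 1 = 43, q_1 = 7*1 + 0 = 7.
  i=2: a_2=3, p_2 = 3*43 + 6 = 135, q_2 = 3*7 + 1 = 22.
  i=3: a_3=4, p_3 = 4*135 + 43 = 583, q_3 = 4*22 + 7 = 95.
  i=4: a_4=2, p_4 = 2*583 + 135 = 1301, q_4 = 2*95 + 22 = 212.
  i=5: a_5=7, p_5 = 7*1301 + 583 = 9690, q_5 = 7*212 + 95 = 1579.

6/1, 43/7, 135/22, 583/95, 1301/212, 9690/1579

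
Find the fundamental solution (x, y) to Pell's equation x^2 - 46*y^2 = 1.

(x, y) = (24335, 3588)

First expand sqrt(46) as a continued fraction. With x_i = (sqrt(46) + m_i)/d_i and (m_0, d_0) = (0, 1): a_0 = floor(sqrt(46)) = 6, since 6^2 = 36 <= 46 < 49 = 7^2.
Iterate m_{i+1} = d_i*a_i - m_i, d_{i+1} = (46 - m_{i+1}^2)/d_i, a_{i+1} = floor((a_0 + m_{i+1})/d_{i+1}):
  m_1 = 1*6 - 0 = 6, d_1 = (46 - 6^2)/1 = 10/1 = 10, a_1 = floor((6 + 6)/10) = 1.
  m_2 = 10*1 - 6 = 4, d_2 = (46 - 4^2)/10 = 30/10 = 3, a_2 = floor((6 + 4)/3) = 3.
  m_3 = 3*3 - 4 = 5, d_3 = (46 - 5^2)/3 = 21/3 = 7, a_3 = floor((6 + 5)/7) = 1.
  m_4 = 7*1 - 5 = 2, d_4 = (46 - 2^2)/7 = 42/7 = 6, a_4 = floor((6 + 2)/6) = 1.
  m_5 = 6*1 - 2 = 4, d_5 = (46 - 4^2)/6 = 30/6 = 5, a_5 = floor((6 + 4)/5) = 2.
  m_6 = 5*2 - 4 = 6, d_6 = (46 - 6^2)/5 = 10/5 = 2, a_6 = floor((6 + 6)/2) = 6.
  m_7 = 2*6 - 6 = 6, d_7 = (46 - 6^2)/2 = 10/2 = 5, a_7 = floor((6 + 6)/5) = 2.
  m_8 = 5*2 - 6 = 4, d_8 = (46 - 4^2)/5 = 30/5 = 6, a_8 = floor((6 + 4)/6) = 1.
  m_9 = 6*1 - 4 = 2, d_9 = (46 - 2^2)/6 = 42/6 = 7, a_9 = floor((6 + 2)/7) = 1.
  m_10 = 7*1 - 2 = 5, d_10 = (46 - 5^2)/7 = 21/7 = 3, a_10 = floor((6 + 5)/3) = 3.
  m_11 = 3*3 - 5 = 4, d_11 = (46 - 4^2)/3 = 30/3 = 10, a_11 = floor((6 + 4)/10) = 1.
  m_12 = 10*1 - 4 = 6, d_12 = (46 - 6^2)/10 = 10/10 = 1, a_12 = floor((6 + 6)/1) = 12.
  m_13 = 1*12 - 6 = 6, d_13 = (46 - 6^2)/1 = 10/1 = 10: (m_13, d_13) = (m_1, d_1) = (6, 10), so from here the quotients repeat a_1, ..., a_12; the period length is 12.
So sqrt(46) = [6; (1, 3, 1, 1, 2, 6, 2, 1, 1, 3, 1, 12)] with period length k = 12.
k is even, so the fundamental solution of x^2 - 46y^2 = 1 is (p_{k-1}, q_{k-1}) = (p_11, q_11); compute convergents through index 11.
Convergents (p_i = a_i*p_{i-1} + p_{i-2}, q_i = a_i*q_{i-1} + q_{i-2} with p_{-2}=0, p_{-1}=1, q_{-2}=1, q_{-1}=0):
  i=0: a_0=6, p_0 = 6*1 + 0 = 6, q_0 = 6*0 + 1 = 1.
  i=1: a_1=1, p_1 = 1*6 + 1 = 7, q_1 = 1*1 + 0 = 1.
  i=2: a_2=3, p_2 = 3*7 + 6 = 27, q_2 = 3*1 + 1 = 4.
  i=3: a_3=1, p_3 = 1*27 + 7 = 34, q_3 = 1*4 + 1 = 5.
  i=4: a_4=1, p_4 = 1*34 + 27 = 61, q_4 = 1*5 + 4 = 9.
  i=5: a_5=2, p_5 = 2*61 + 34 = 156, q_5 = 2*9 + 5 = 23.
  i=6: a_6=6, p_6 = 6*156 + 61 = 997, q_6 = 6*23 + 9 = 147.
  i=7: a_7=2, p_7 = 2*997 + 156 = 2150, q_7 = 2*147 + 23 = 317.
  i=8: a_8=1, p_8 = 1*2150 + 997 = 3147, q_8 = 1*317 + 147 = 464.
  i=9: a_9=1, p_9 = 1*3147 + 2150 = 5297, q_9 = 1*464 + 317 = 781.
  i=10: a_10=3, p_10 = 3*5297 + 3147 = 19038, q_10 = 3*781 + 464 = 2807.
  i=11: a_11=1, p_11 = 1*19038 + 5297 = 24335, q_11 = 1*2807 + 781 = 3588.
Check: 24335^2 - 46*3588^2 = 592192225 - 592192224 = 1, so (x, y) = (24335, 3588) solves the equation, and by the theorem it is the least positive solution.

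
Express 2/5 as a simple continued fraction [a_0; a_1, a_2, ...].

Run the Euclidean algorithm on 2 and 5; the successive quotients are the partial quotients a_0, a_1, ... (each step inverts the fractional part left over by the previous one):
  2 = 0*5 + 2, so a_0 = 0.
  5 = 2*2 + 1, so a_1 = 2.
  2 = 2*1 + 0, so a_2 = 2.
The remainder reaches 0 after 3 divisions, so the expansion has 3 partial quotients, read off in order.

[0; 2, 2]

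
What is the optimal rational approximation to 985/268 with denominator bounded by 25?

92/25

Expand x = 985/268 as a continued fraction with the Euclidean algorithm:
  985 = 3*268 + 181, so a_0 = 3.
  268 = 1*181 + 87, so a_1 = 1.
  181 = 2*87 + 7, so a_2 = 2.
  87 = 12*7 + 3, so a_3 = 12.
  7 = 2*3 + 1, so a_4 = 2.
  3 = 3*1 + 0, so a_5 = 3.
so x = [3; 1, 2, 12, 2, 3].
Convergents (p_i = a_i*p_{i-1} + p_{i-2}, q_i = a_i*q_{i-1} + q_{i-2} with p_{-2}=0, p_{-1}=1, q_{-2}=1, q_{-1}=0), until the denominator exceeds 25:
  i=0: a_0=3, p_0 = 3*1 + 0 = 3, q_0 = 3*0 + 1 = 1.
  i=1: a_1=1, p_1 = 1*3 + 1 = 4, q_1 = 1*1 + 0 = 1.
  i=2: a_2=2, p_2 = 2*4 + 3 = 11, q_2 = 2*1 + 1 = 3.
  i=3: a_3=12, p_3 = 12*11 + 4 = 136, q_3 = 12*3 + 1 = 37.
q_3 = 37 > 25, so the last convergent with denominator <= 25 is p_2/q_2 = 11/3.
The closest fraction with denominator <= 25 is either p_2/q_2 or the intermediate fraction (k*p_2 + p_1)/(k*q_2 + q_1) with the largest k >= 1 whose denominator stays <= 25; these approach x as k grows, and every other convergent or intermediate fraction in range is farther away.
Largest k: floor((25 - q_1)/q_2) = floor((25 - 1)/3) = 8.
That gives (8*11 + 4)/(8*3 + 1) = 92/25.
Compare the errors: |x - 11/3| = |985*3 - 11*268|/(268*3) = 7/804, and |x - 92/25| = |985*25 - 92*268|/(268*25) = 31/6700.
Cross-multiplying, 31*804 = 24924 < 46900 = 7*6700, so 31/6700 is smaller: the intermediate fraction 92/25 is closer to x than 11/3.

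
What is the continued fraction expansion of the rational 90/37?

[2; 2, 3, 5]

Run the Euclidean algorithm on 90 and 37; the successive quotients are the partial quotients a_0, a_1, ... (each step inverts the fractional part left over by the previous one):
  90 = 2*37 + 16, so a_0 = 2.
  37 = 2*16 + 5, so a_1 = 2.
  16 = 3*5 + 1, so a_2 = 3.
  5 = 5*1 + 0, so a_3 = 5.
The remainder reaches 0 after 4 divisions, so the expansion has 4 partial quotients, read off in order.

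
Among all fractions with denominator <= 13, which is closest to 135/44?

40/13

Expand x = 135/44 as a continued fraction with the Euclidean algorithm:
  135 = 3*44 + 3, so a_0 = 3.
  44 = 14*3 + 2, so a_1 = 14.
  3 = 1*2 + 1, so a_2 = 1.
  2 = 2*1 + 0, so a_3 = 2.
so x = [3; 14, 1, 2].
Convergents (p_i = a_i*p_{i-1} + p_{i-2}, q_i = a_i*q_{i-1} + q_{i-2} with p_{-2}=0, p_{-1}=1, q_{-2}=1, q_{-1}=0), until the denominator exceeds 13:
  i=0: a_0=3, p_0 = 3*1 + 0 = 3, q_0 = 3*0 + 1 = 1.
  i=1: a_1=14, p_1 = 14*3 + 1 = 43, q_1 = 14*1 + 0 = 14.
q_1 = 14 > 13, so the last convergent with denominator <= 13 is p_0/q_0 = 3/1.
The closest fraction with denominator <= 13 is either p_0/q_0 or the intermediate fraction (k*p_0 + p_{-1})/(k*q_0 + q_{-1}) with the largest k >= 1 whose denominator stays <= 13; these approach x as k grows, and every other convergent or intermediate fraction in range is farther away.
Largest k: floor((13 - q_{-1})/q_0) = floor((13 - 0)/1) = 13 (using the seeds p_{-1} = 1, q_{-1} = 0).
That gives (13*3 + 1)/(13*1 + 0) = 40/13.
Compare the errors: |x - 3/1| = |135*1 - 3*44|/(44*1) = 3/44, and |x - 40/13| = |135*13 - 40*44|/(44*13) = 5/572.
Cross-multiplying, 5*44 = 220 < 1716 = 3*572, so 5/572 is smaller: the intermediate fraction 40/13 is closer to x than 3/1.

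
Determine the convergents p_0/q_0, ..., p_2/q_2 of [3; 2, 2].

3/1, 7/2, 17/5

Using the convergent recurrence p_i = a_i*p_{i-1} + p_{i-2}, q_i = a_i*q_{i-1} + q_{i-2} with p_{-2}=0, p_{-1}=1, q_{-2}=1, q_{-1}=0:
  i=0: a_0=3, p_0 = 3*1 + 0 = 3, q_0 = 3*0 + 1 = 1.
  i=1: a_1=2, p_1 = 2*3 + 1 = 7, q_1 = 2*1 + 0 = 2.
  i=2: a_2=2, p_2 = 2*7 + 3 = 17, q_2 = 2*2 + 1 = 5.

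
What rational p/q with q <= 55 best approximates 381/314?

57/47

Expand x = 381/314 as a continued fraction with the Euclidean algorithm:
  381 = 1*314 + 67, so a_0 = 1.
  314 = 4*67 + 46, so a_1 = 4.
  67 = 1*46 + 21, so a_2 = 1.
  46 = 2*21 + 4, so a_3 = 2.
  21 = 5*4 + 1, so a_4 = 5.
  4 = 4*1 + 0, so a_5 = 4.
so x = [1; 4, 1, 2, 5, 4].
Convergents (p_i = a_i*p_{i-1} + p_{i-2}, q_i = a_i*q_{i-1} + q_{i-2} with p_{-2}=0, p_{-1}=1, q_{-2}=1, q_{-1}=0), until the denominator exceeds 55:
  i=0: a_0=1, p_0 = 1*1 + 0 = 1, q_0 = 1*0 + 1 = 1.
  i=1: a_1=4, p_1 = 4*1 + 1 = 5, q_1 = 4*1 + 0 = 4.
  i=2: a_2=1, p_2 = 1*5 + 1 = 6, q_2 = 1*4 + 1 = 5.
  i=3: a_3=2, p_3 = 2*6 + 5 = 17, q_3 = 2*5 + 4 = 14.
  i=4: a_4=5, p_4 = 5*17 + 6 = 91, q_4 = 5*14 + 5 = 75.
q_4 = 75 > 55, so the last convergent with denominator <= 55 is p_3/q_3 = 17/14.
The closest fraction with denominator <= 55 is either p_3/q_3 or the intermediate fraction (k*p_3 + p_2)/(k*q_3 + q_2) with the largest k >= 1 whose denominator stays <= 55; these approach x as k grows, and every other convergent or intermediate fraction in range is farther away.
Largest k: floor((55 - q_2)/q_3) = floor((55 - 5)/14) = 3.
That gives (3*17 + 6)/(3*14 + 5) = 57/47.
Compare the errors: |x - 17/14| = |381*14 - 17*314|/(314*14) = 4/4396, and |x - 57/47| = |381*47 - 57*314|/(314*47) = 9/14758.
Cross-multiplying, 9*4396 = 39564 < 59032 = 4*14758, so 9/14758 is smaller: the intermediate fraction 57/47 is closer to x than 17/14.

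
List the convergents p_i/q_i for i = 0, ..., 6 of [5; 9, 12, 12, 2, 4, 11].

Using the convergent recurrence p_i = a_i*p_{i-1} + p_{i-2}, q_i = a_i*q_{i-1} + q_{i-2} with p_{-2}=0, p_{-1}=1, q_{-2}=1, q_{-1}=0:
  i=0: a_0=5, p_0 = 5*1 + 0 = 5, q_0 = 5*0 + 1 = 1.
  i=1: a_1=9, p_1 = 9*5 + 1 = 46, q_1 = 9*1 + 0 = 9.
  i=2: a_2=12, p_2 = 12*46 + 5 = 557, q_2 = 12*9 + 1 = 109.
  i=3: a_3=12, p_3 = 12*557 + 46 = 6730, q_3 = 12*109 + 9 = 1317.
  i=4: a_4=2, p_4 = 2*6730 + 557 = 14017, q_4 = 2*1317 + 109 = 2743.
  i=5: a_5=4, p_5 = 4*14017 + 6730 = 62798, q_5 = 4*2743 + 1317 = 12289.
  i=6: a_6=11, p_6 = 11*62798 + 14017 = 704795, q_6 = 11*12289 + 2743 = 137922.

5/1, 46/9, 557/109, 6730/1317, 14017/2743, 62798/12289, 704795/137922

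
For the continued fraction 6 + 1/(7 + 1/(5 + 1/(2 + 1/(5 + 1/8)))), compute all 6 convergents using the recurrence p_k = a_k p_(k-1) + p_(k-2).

Using the convergent recurrence p_i = a_i*p_{i-1} + p_{i-2}, q_i = a_i*q_{i-1} + q_{i-2} with p_{-2}=0, p_{-1}=1, q_{-2}=1, q_{-1}=0:
  i=0: a_0=6, p_0 = 6*1 + 0 = 6, q_0 = 6*0 + 1 = 1.
  i=1: a_1=7, p_1 = 7*6 + 1 = 43, q_1 = 7*1 + 0 = 7.
  i=2: a_2=5, p_2 = 5*43 + 6 = 221, q_2 = 5*7 + 1 = 36.
  i=3: a_3=2, p_3 = 2*221 + 43 = 485, q_3 = 2*36 + 7 = 79.
  i=4: a_4=5, p_4 = 5*485 + 221 = 2646, q_4 = 5*79 + 36 = 431.
  i=5: a_5=8, p_5 = 8*2646 + 485 = 21653, q_5 = 8*431 + 79 = 3527.

6/1, 43/7, 221/36, 485/79, 2646/431, 21653/3527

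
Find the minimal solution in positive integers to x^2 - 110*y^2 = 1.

First expand sqrt(110) as a continued fraction. With x_i = (sqrt(110) + m_i)/d_i and (m_0, d_0) = (0, 1): a_0 = floor(sqrt(110)) = 10, since 10^2 = 100 <= 110 < 121 = 11^2.
Iterate m_{i+1} = d_i*a_i - m_i, d_{i+1} = (110 - m_{i+1}^2)/d_i, a_{i+1} = floor((a_0 + m_{i+1})/d_{i+1}):
  m_1 = 1*10 - 0 = 10, d_1 = (110 - 10^2)/1 = 10/1 = 10, a_1 = floor((10 + 10)/10) = 2.
  m_2 = 10*2 - 10 = 10, d_2 = (110 - 10^2)/10 = 10/10 = 1, a_2 = floor((10 + 10)/1) = 20.
  m_3 = 1*20 - 10 = 10, d_3 = (110 - 10^2)/1 = 10/1 = 10: (m_3, d_3) = (m_1, d_1) = (10, 10), so from here the quotients repeat a_1, a_2; the period length is 2.
So sqrt(110) = [10; (2, 20)] with period length k = 2.
k is even, so the fundamental solution of x^2 - 110y^2 = 1 is (p_{k-1}, q_{k-1}) = (p_1, q_1); compute convergents through index 1.
Convergents (p_i = a_i*p_{i-1} + p_{i-2}, q_i = a_i*q_{i-1} + q_{i-2} with p_{-2}=0, p_{-1}=1, q_{-2}=1, q_{-1}=0):
  i=0: a_0=10, p_0 = 10*1 + 0 = 10, q_0 = 10*0 + 1 = 1.
  i=1: a_1=2, p_1 = 2*10 + 1 = 21, q_1 = 2*1 + 0 = 2.
Check: 21^2 - 110*2^2 = 441 - 440 = 1, so (x, y) = (21, 2) solves the equation, and by the theorem it is the least positive solution.

(x, y) = (21, 2)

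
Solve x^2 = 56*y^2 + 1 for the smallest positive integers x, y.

First expand sqrt(56) as a continued fraction. With x_i = (sqrt(56) + m_i)/d_i and (m_0, d_0) = (0, 1): a_0 = floor(sqrt(56)) = 7, since 7^2 = 49 <= 56 < 64 = 8^2.
Iterate m_{i+1} = d_i*a_i - m_i, d_{i+1} = (56 - m_{i+1}^2)/d_i, a_{i+1} = floor((a_0 + m_{i+1})/d_{i+1}):
  m_1 = 1*7 - 0 = 7, d_1 = (56 - 7^2)/1 = 7/1 = 7, a_1 = floor((7 + 7)/7) = 2.
  m_2 = 7*2 - 7 = 7, d_2 = (56 - 7^2)/7 = 7/7 = 1, a_2 = floor((7 + 7)/1) = 14.
  m_3 = 1*14 - 7 = 7, d_3 = (56 - 7^2)/1 = 7/1 = 7: (m_3, d_3) = (m_1, d_1) = (7, 7), so from here the quotients repeat a_1, a_2; the period length is 2.
So sqrt(56) = [7; (2, 14)] with period length k = 2.
k is even, so the fundamental solution of x^2 - 56y^2 = 1 is (p_{k-1}, q_{k-1}) = (p_1, q_1); compute convergents through index 1.
Convergents (p_i = a_i*p_{i-1} + p_{i-2}, q_i = a_i*q_{i-1} + q_{i-2} with p_{-2}=0, p_{-1}=1, q_{-2}=1, q_{-1}=0):
  i=0: a_0=7, p_0 = 7*1 + 0 = 7, q_0 = 7*0 + 1 = 1.
  i=1: a_1=2, p_1 = 2*7 + 1 = 15, q_1 = 2*1 + 0 = 2.
Check: 15^2 - 56*2^2 = 225 - 224 = 1, so (x, y) = (15, 2) solves the equation, and by the theorem it is the least positive solution.

(x, y) = (15, 2)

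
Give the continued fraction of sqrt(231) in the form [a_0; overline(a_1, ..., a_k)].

Write x_i = (sqrt(231) + m_i)/d_i with (m_0, d_0) = (0, 1). a_0 = floor(sqrt(231)) = 15, since 15^2 = 225 <= 231 < 256 = 16^2.
Iterate m_{i+1} = d_i*a_i - m_i, d_{i+1} = (231 - m_{i+1}^2)/d_i, a_{i+1} = floor((a_0 + m_{i+1})/d_{i+1}):
  m_1 = 1*15 - 0 = 15, d_1 = (231 - 15^2)/1 = 6/1 = 6, a_1 = floor((15 + 15)/6) = 5.
  m_2 = 6*5 - 15 = 15, d_2 = (231 - 15^2)/6 = 6/6 = 1, a_2 = floor((15 + 15)/1) = 30.
  m_3 = 1*30 - 15 = 15, d_3 = (231 - 15^2)/1 = 6/1 = 6: (m_3, d_3) = (m_1, d_1) = (15, 6), so from here the quotients repeat a_1, a_2; the period length is 2.
Hence the expansion of sqrt(231) is a_0 = 15 followed by the repeating block 5, 30 (period 2).

[15; overline(5, 30)]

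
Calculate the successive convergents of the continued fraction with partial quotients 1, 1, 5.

Using the convergent recurrence p_i = a_i*p_{i-1} + p_{i-2}, q_i = a_i*q_{i-1} + q_{i-2} with p_{-2}=0, p_{-1}=1, q_{-2}=1, q_{-1}=0:
  i=0: a_0=1, p_0 = 1*1 + 0 = 1, q_0 = 1*0 + 1 = 1.
  i=1: a_1=1, p_1 = 1*1 + 1 = 2, q_1 = 1*1 + 0 = 1.
  i=2: a_2=5, p_2 = 5*2 + 1 = 11, q_2 = 5*1 + 1 = 6.

1/1, 2/1, 11/6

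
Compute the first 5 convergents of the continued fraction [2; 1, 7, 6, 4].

2/1, 3/1, 23/8, 141/49, 587/204

Using the convergent recurrence p_i = a_i*p_{i-1} + p_{i-2}, q_i = a_i*q_{i-1} + q_{i-2} with p_{-2}=0, p_{-1}=1, q_{-2}=1, q_{-1}=0:
  i=0: a_0=2, p_0 = 2*1 + 0 = 2, q_0 = 2*0 + 1 = 1.
  i=1: a_1=1, p_1 = 1*2 + 1 = 3, q_1 = 1*1 + 0 = 1.
  i=2: a_2=7, p_2 = 7*3 + 2 = 23, q_2 = 7*1 + 1 = 8.
  i=3: a_3=6, p_3 = 6*23 + 3 = 141, q_3 = 6*8 + 1 = 49.
  i=4: a_4=4, p_4 = 4*141 + 23 = 587, q_4 = 4*49 + 8 = 204.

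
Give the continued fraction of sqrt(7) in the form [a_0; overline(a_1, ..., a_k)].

Write x_i = (sqrt(7) + m_i)/d_i with (m_0, d_0) = (0, 1). a_0 = floor(sqrt(7)) = 2, since 2^2 = 4 <= 7 < 9 = 3^2.
Iterate m_{i+1} = d_i*a_i - m_i, d_{i+1} = (7 - m_{i+1}^2)/d_i, a_{i+1} = floor((a_0 + m_{i+1})/d_{i+1}):
  m_1 = 1*2 - 0 = 2, d_1 = (7 - 2^2)/1 = 3/1 = 3, a_1 = floor((2 + 2)/3) = 1.
  m_2 = 3*1 - 2 = 1, d_2 = (7 - 1^2)/3 = 6/3 = 2, a_2 = floor((2 + 1)/2) = 1.
  m_3 = 2*1 - 1 = 1, d_3 = (7 - 1^2)/2 = 6/2 = 3, a_3 = floor((2 + 1)/3) = 1.
  m_4 = 3*1 - 1 = 2, d_4 = (7 - 2^2)/3 = 3/3 = 1, a_4 = floor((2 + 2)/1) = 4.
  m_5 = 1*4 - 2 = 2, d_5 = (7 - 2^2)/1 = 3/1 = 3: (m_5, d_5) = (m_1, d_1) = (2, 3), so from here the quotients repeat a_1, ..., a_4; the period length is 4.
Hence the expansion of sqrt(7) is a_0 = 2 followed by the repeating block 1, 1, 1, 4 (period 4).

[2; overline(1, 1, 1, 4)]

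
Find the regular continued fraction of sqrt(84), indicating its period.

[9; (6, 18)]

Write x_i = (sqrt(84) + m_i)/d_i with (m_0, d_0) = (0, 1). a_0 = floor(sqrt(84)) = 9, since 9^2 = 81 <= 84 < 100 = 10^2.
Iterate m_{i+1} = d_i*a_i - m_i, d_{i+1} = (84 - m_{i+1}^2)/d_i, a_{i+1} = floor((a_0 + m_{i+1})/d_{i+1}):
  m_1 = 1*9 - 0 = 9, d_1 = (84 - 9^2)/1 = 3/1 = 3, a_1 = floor((9 + 9)/3) = 6.
  m_2 = 3*6 - 9 = 9, d_2 = (84 - 9^2)/3 = 3/3 = 1, a_2 = floor((9 + 9)/1) = 18.
  m_3 = 1*18 - 9 = 9, d_3 = (84 - 9^2)/1 = 3/1 = 3: (m_3, d_3) = (m_1, d_1) = (9, 3), so from here the quotients repeat a_1, a_2; the period length is 2.
Hence the expansion of sqrt(84) is a_0 = 9 followed by the repeating block 6, 18 (period 2).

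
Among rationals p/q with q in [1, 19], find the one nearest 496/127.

Expand x = 496/127 as a continued fraction with the Euclidean algorithm:
  496 = 3*127 + 115, so a_0 = 3.
  127 = 1*115 + 12, so a_1 = 1.
  115 = 9*12 + 7, so a_2 = 9.
  12 = 1*7 + 5, so a_3 = 1.
  7 = 1*5 + 2, so a_4 = 1.
  5 = 2*2 + 1, so a_5 = 2.
  2 = 2*1 + 0, so a_6 = 2.
so x = [3; 1, 9, 1, 1, 2, 2].
Convergents (p_i = a_i*p_{i-1} + p_{i-2}, q_i = a_i*q_{i-1} + q_{i-2} with p_{-2}=0, p_{-1}=1, q_{-2}=1, q_{-1}=0), until the denominator exceeds 19:
  i=0: a_0=3, p_0 = 3*1 + 0 = 3, q_0 = 3*0 + 1 = 1.
  i=1: a_1=1, p_1 = 1*3 + 1 = 4, q_1 = 1*1 + 0 = 1.
  i=2: a_2=9, p_2 = 9*4 + 3 = 39, q_2 = 9*1 + 1 = 10.
  i=3: a_3=1, p_3 = 1*39 + 4 = 43, q_3 = 1*10 + 1 = 11.
  i=4: a_4=1, p_4 = 1*43 + 39 = 82, q_4 = 1*11 + 10 = 21.
q_4 = 21 > 19, so the last convergent with denominator <= 19 is p_3/q_3 = 43/11.
The closest fraction with denominator <= 19 is either p_3/q_3 or the intermediate fraction (k*p_3 + p_2)/(k*q_3 + q_2) with the largest k >= 1 whose denominator stays <= 19; these approach x as k grows, and every other convergent or intermediate fraction in range is farther away.
Largest k: floor((19 - q_2)/q_3) = floor((19 - 10)/11) = 0.
Since k = 0, no intermediate fraction beyond p_3/q_3 has denominator <= 19, so the convergent 43/11 is the closest (its error is |496*11 - 43*127|/(127*11) = 5/1397).

43/11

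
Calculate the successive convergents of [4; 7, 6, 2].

Using the convergent recurrence p_i = a_i*p_{i-1} + p_{i-2}, q_i = a_i*q_{i-1} + q_{i-2} with p_{-2}=0, p_{-1}=1, q_{-2}=1, q_{-1}=0:
  i=0: a_0=4, p_0 = 4*1 + 0 = 4, q_0 = 4*0 + 1 = 1.
  i=1: a_1=7, p_1 = 7*4 + 1 = 29, q_1 = 7*1 + 0 = 7.
  i=2: a_2=6, p_2 = 6*29 + 4 = 178, q_2 = 6*7 + 1 = 43.
  i=3: a_3=2, p_3 = 2*178 + 29 = 385, q_3 = 2*43 + 7 = 93.

4/1, 29/7, 178/43, 385/93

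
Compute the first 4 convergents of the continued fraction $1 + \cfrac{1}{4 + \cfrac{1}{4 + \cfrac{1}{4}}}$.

Using the convergent recurrence p_i = a_i*p_{i-1} + p_{i-2}, q_i = a_i*q_{i-1} + q_{i-2} with p_{-2}=0, p_{-1}=1, q_{-2}=1, q_{-1}=0:
  i=0: a_0=1, p_0 = 1*1 + 0 = 1, q_0 = 1*0 + 1 = 1.
  i=1: a_1=4, p_1 = 4*1 + 1 = 5, q_1 = 4*1 + 0 = 4.
  i=2: a_2=4, p_2 = 4*5 + 1 = 21, q_2 = 4*4 + 1 = 17.
  i=3: a_3=4, p_3 = 4*21 + 5 = 89, q_3 = 4*17 + 4 = 72.

1/1, 5/4, 21/17, 89/72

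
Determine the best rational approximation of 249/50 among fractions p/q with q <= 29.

144/29

Expand x = 249/50 as a continued fraction with the Euclidean algorithm:
  249 = 4*50 + 49, so a_0 = 4.
  50 = 1*49 + 1, so a_1 = 1.
  49 = 49*1 + 0, so a_2 = 49.
so x = [4; 1, 49].
Convergents (p_i = a_i*p_{i-1} + p_{i-2}, q_i = a_i*q_{i-1} + q_{i-2} with p_{-2}=0, p_{-1}=1, q_{-2}=1, q_{-1}=0), until the denominator exceeds 29:
  i=0: a_0=4, p_0 = 4*1 + 0 = 4, q_0 = 4*0 + 1 = 1.
  i=1: a_1=1, p_1 = 1*4 + 1 = 5, q_1 = 1*1 + 0 = 1.
  i=2: a_2=49, p_2 = 49*5 + 4 = 249, q_2 = 49*1 + 1 = 50.
q_2 = 50 > 29, so the last convergent with denominator <= 29 is p_1/q_1 = 5/1.
The closest fraction with denominator <= 29 is either p_1/q_1 or the intermediate fraction (k*p_1 + p_0)/(k*q_1 + q_0) with the largest k >= 1 whose denominator stays <= 29; these approach x as k grows, and every other convergent or intermediate fraction in range is farther away.
Largest k: floor((29 - q_0)/q_1) = floor((29 - 1)/1) = 28.
That gives (28*5 + 4)/(28*1 + 1) = 144/29.
Compare the errors: |x - 5/1| = |249*1 - 5*50|/(50*1) = 1/50, and |x - 144/29| = |249*29 - 144*50|/(50*29) = 21/1450.
Cross-multiplying, 21*50 = 1050 < 1450 = 1*1450, so 21/1450 is smaller: the intermediate fraction 144/29 is closer to x than 5/1.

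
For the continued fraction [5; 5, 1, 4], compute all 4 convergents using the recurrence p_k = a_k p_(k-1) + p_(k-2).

Using the convergent recurrence p_i = a_i*p_{i-1} + p_{i-2}, q_i = a_i*q_{i-1} + q_{i-2} with p_{-2}=0, p_{-1}=1, q_{-2}=1, q_{-1}=0:
  i=0: a_0=5, p_0 = 5*1 + 0 = 5, q_0 = 5*0 + 1 = 1.
  i=1: a_1=5, p_1 = 5*5 + 1 = 26, q_1 = 5*1 + 0 = 5.
  i=2: a_2=1, p_2 = 1*26 + 5 = 31, q_2 = 1*5 + 1 = 6.
  i=3: a_3=4, p_3 = 4*31 + 26 = 150, q_3 = 4*6 + 5 = 29.

5/1, 26/5, 31/6, 150/29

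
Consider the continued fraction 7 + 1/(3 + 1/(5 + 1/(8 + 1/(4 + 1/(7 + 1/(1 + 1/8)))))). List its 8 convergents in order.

7/1, 22/3, 117/16, 958/131, 3949/540, 28601/3911, 32550/4451, 289001/39519

Using the convergent recurrence p_i = a_i*p_{i-1} + p_{i-2}, q_i = a_i*q_{i-1} + q_{i-2} with p_{-2}=0, p_{-1}=1, q_{-2}=1, q_{-1}=0:
  i=0: a_0=7, p_0 = 7*1 + 0 = 7, q_0 = 7*0 + 1 = 1.
  i=1: a_1=3, p_1 = 3*7 + 1 = 22, q_1 = 3*1 + 0 = 3.
  i=2: a_2=5, p_2 = 5*22 + 7 = 117, q_2 = 5*3 + 1 = 16.
  i=3: a_3=8, p_3 = 8*117 + 22 = 958, q_3 = 8*16 + 3 = 131.
  i=4: a_4=4, p_4 = 4*958 + 117 = 3949, q_4 = 4*131 + 16 = 540.
  i=5: a_5=7, p_5 = 7*3949 + 958 = 28601, q_5 = 7*540 + 131 = 3911.
  i=6: a_6=1, p_6 = 1*28601 + 3949 = 32550, q_6 = 1*3911 + 540 = 4451.
  i=7: a_7=8, p_7 = 8*32550 + 28601 = 289001, q_7 = 8*4451 + 3911 = 39519.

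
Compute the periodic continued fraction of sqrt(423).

[20; (1, 1, 3, 4, 3, 1, 1, 40)]

Write x_i = (sqrt(423) + m_i)/d_i with (m_0, d_0) = (0, 1). a_0 = floor(sqrt(423)) = 20, since 20^2 = 400 <= 423 < 441 = 21^2.
Iterate m_{i+1} = d_i*a_i - m_i, d_{i+1} = (423 - m_{i+1}^2)/d_i, a_{i+1} = floor((a_0 + m_{i+1})/d_{i+1}):
  m_1 = 1*20 - 0 = 20, d_1 = (423 - 20^2)/1 = 23/1 = 23, a_1 = floor((20 + 20)/23) = 1.
  m_2 = 23*1 - 20 = 3, d_2 = (423 - 3^2)/23 = 414/23 = 18, a_2 = floor((20 + 3)/18) = 1.
  m_3 = 18*1 - 3 = 15, d_3 = (423 - 15^2)/18 = 198/18 = 11, a_3 = floor((20 + 15)/11) = 3.
  m_4 = 11*3 - 15 = 18, d_4 = (423 - 18^2)/11 = 99/11 = 9, a_4 = floor((20 + 18)/9) = 4.
  m_5 = 9*4 - 18 = 18, d_5 = (423 - 18^2)/9 = 99/9 = 11, a_5 = floor((20 + 18)/11) = 3.
  m_6 = 11*3 - 18 = 15, d_6 = (423 - 15^2)/11 = 198/11 = 18, a_6 = floor((20 + 15)/18) = 1.
  m_7 = 18*1 - 15 = 3, d_7 = (423 - 3^2)/18 = 414/18 = 23, a_7 = floor((20 + 3)/23) = 1.
  m_8 = 23*1 - 3 = 20, d_8 = (423 - 20^2)/23 = 23/23 = 1, a_8 = floor((20 + 20)/1) = 40.
  m_9 = 1*40 - 20 = 20, d_9 = (423 - 20^2)/1 = 23/1 = 23: (m_9, d_9) = (m_1, d_1) = (20, 23), so from here the quotients repeat a_1, ..., a_8; the period length is 8.
Hence the expansion of sqrt(423) is a_0 = 20 followed by the repeating block 1, 1, 3, 4, 3, 1, 1, 40 (period 8).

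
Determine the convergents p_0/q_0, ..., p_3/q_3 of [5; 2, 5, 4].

5/1, 11/2, 60/11, 251/46

Using the convergent recurrence p_i = a_i*p_{i-1} + p_{i-2}, q_i = a_i*q_{i-1} + q_{i-2} with p_{-2}=0, p_{-1}=1, q_{-2}=1, q_{-1}=0:
  i=0: a_0=5, p_0 = 5*1 + 0 = 5, q_0 = 5*0 + 1 = 1.
  i=1: a_1=2, p_1 = 2*5 + 1 = 11, q_1 = 2*1 + 0 = 2.
  i=2: a_2=5, p_2 = 5*11 + 5 = 60, q_2 = 5*2 + 1 = 11.
  i=3: a_3=4, p_3 = 4*60 + 11 = 251, q_3 = 4*11 + 2 = 46.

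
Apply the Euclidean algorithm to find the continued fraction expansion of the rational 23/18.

[1; 3, 1, 1, 2]

Run the Euclidean algorithm on 23 and 18; the successive quotients are the partial quotients a_0, a_1, ... (each step inverts the fractional part left over by the previous one):
  23 = 1*18 + 5, so a_0 = 1.
  18 = 3*5 + 3, so a_1 = 3.
  5 = 1*3 + 2, so a_2 = 1.
  3 = 1*2 + 1, so a_3 = 1.
  2 = 2*1 + 0, so a_4 = 2.
The remainder reaches 0 after 5 divisions, so the expansion has 5 partial quotients, read off in order.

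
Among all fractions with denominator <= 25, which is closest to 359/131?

63/23

Expand x = 359/131 as a continued fraction with the Euclidean algorithm:
  359 = 2*131 + 97, so a_0 = 2.
  131 = 1*97 + 34, so a_1 = 1.
  97 = 2*34 + 29, so a_2 = 2.
  34 = 1*29 + 5, so a_3 = 1.
  29 = 5*5 + 4, so a_4 = 5.
  5 = 1*4 + 1, so a_5 = 1.
  4 = 4*1 + 0, so a_6 = 4.
so x = [2; 1, 2, 1, 5, 1, 4].
Convergents (p_i = a_i*p_{i-1} + p_{i-2}, q_i = a_i*q_{i-1} + q_{i-2} with p_{-2}=0, p_{-1}=1, q_{-2}=1, q_{-1}=0), until the denominator exceeds 25:
  i=0: a_0=2, p_0 = 2*1 + 0 = 2, q_0 = 2*0 + 1 = 1.
  i=1: a_1=1, p_1 = 1*2 + 1 = 3, q_1 = 1*1 + 0 = 1.
  i=2: a_2=2, p_2 = 2*3 + 2 = 8, q_2 = 2*1 + 1 = 3.
  i=3: a_3=1, p_3 = 1*8 + 3 = 11, q_3 = 1*3 + 1 = 4.
  i=4: a_4=5, p_4 = 5*11 + 8 = 63, q_4 = 5*4 + 3 = 23.
  i=5: a_5=1, p_5 = 1*63 + 11 = 74, q_5 = 1*23 + 4 = 27.
q_5 = 27 > 25, so the last convergent with denominator <= 25 is p_4/q_4 = 63/23.
The closest fraction with denominator <= 25 is either p_4/q_4 or the intermediate fraction (k*p_4 + p_3)/(k*q_4 + q_3) with the largest k >= 1 whose denominator stays <= 25; these approach x as k grows, and every other convergent or intermediate fraction in range is farther away.
Largest k: floor((25 - q_3)/q_4) = floor((25 - 4)/23) = 0.
Since k = 0, no intermediate fraction beyond p_4/q_4 has denominator <= 25, so the convergent 63/23 is the closest (its error is |359*23 - 63*131|/(131*23) = 4/3013).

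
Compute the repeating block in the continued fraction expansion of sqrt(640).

[25; (3, 2, 1, 4, 1, 11, 1, 4, 1, 2, 3, 50)]

Write x_i = (sqrt(640) + m_i)/d_i with (m_0, d_0) = (0, 1). a_0 = floor(sqrt(640)) = 25, since 25^2 = 625 <= 640 < 676 = 26^2.
Iterate m_{i+1} = d_i*a_i - m_i, d_{i+1} = (640 - m_{i+1}^2)/d_i, a_{i+1} = floor((a_0 + m_{i+1})/d_{i+1}):
  m_1 = 1*25 - 0 = 25, d_1 = (640 - 25^2)/1 = 15/1 = 15, a_1 = floor((25 + 25)/15) = 3.
  m_2 = 15*3 - 25 = 20, d_2 = (640 - 20^2)/15 = 240/15 = 16, a_2 = floor((25 + 20)/16) = 2.
  m_3 = 16*2 - 20 = 12, d_3 = (640 - 12^2)/16 = 496/16 = 31, a_3 = floor((25 + 12)/31) = 1.
  m_4 = 31*1 - 12 = 19, d_4 = (640 - 19^2)/31 = 279/31 = 9, a_4 = floor((25 + 19)/9) = 4.
  m_5 = 9*4 - 19 = 17, d_5 = (640 - 17^2)/9 = 351/9 = 39, a_5 = floor((25 + 17)/39) = 1.
  m_6 = 39*1 - 17 = 22, d_6 = (640 - 22^2)/39 = 156/39 = 4, a_6 = floor((25 + 22)/4) = 11.
  m_7 = 4*11 - 22 = 22, d_7 = (640 - 22^2)/4 = 156/4 = 39, a_7 = floor((25 + 22)/39) = 1.
  m_8 = 39*1 - 22 = 17, d_8 = (640 - 17^2)/39 = 351/39 = 9, a_8 = floor((25 + 17)/9) = 4.
  m_9 = 9*4 - 17 = 19, d_9 = (640 - 19^2)/9 = 279/9 = 31, a_9 = floor((25 + 19)/31) = 1.
  m_10 = 31*1 - 19 = 12, d_10 = (640 - 12^2)/31 = 496/31 = 16, a_10 = floor((25 + 12)/16) = 2.
  m_11 = 16*2 - 12 = 20, d_11 = (640 - 20^2)/16 = 240/16 = 15, a_11 = floor((25 + 20)/15) = 3.
  m_12 = 15*3 - 20 = 25, d_12 = (640 - 25^2)/15 = 15/15 = 1, a_12 = floor((25 + 25)/1) = 50.
  m_13 = 1*50 - 25 = 25, d_13 = (640 - 25^2)/1 = 15/1 = 15: (m_13, d_13) = (m_1, d_1) = (25, 15), so from here the quotients repeat a_1, ..., a_12; the period length is 12.
Hence the expansion of sqrt(640) is a_0 = 25 followed by the repeating block 3, 2, 1, 4, 1, 11, 1, 4, 1, 2, 3, 50 (period 12).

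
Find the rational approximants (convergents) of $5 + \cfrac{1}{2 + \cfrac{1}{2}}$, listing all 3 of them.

5/1, 11/2, 27/5

Using the convergent recurrence p_i = a_i*p_{i-1} + p_{i-2}, q_i = a_i*q_{i-1} + q_{i-2} with p_{-2}=0, p_{-1}=1, q_{-2}=1, q_{-1}=0:
  i=0: a_0=5, p_0 = 5*1 + 0 = 5, q_0 = 5*0 + 1 = 1.
  i=1: a_1=2, p_1 = 2*5 + 1 = 11, q_1 = 2*1 + 0 = 2.
  i=2: a_2=2, p_2 = 2*11 + 5 = 27, q_2 = 2*2 + 1 = 5.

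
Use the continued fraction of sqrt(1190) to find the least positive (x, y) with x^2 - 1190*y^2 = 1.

First expand sqrt(1190) as a continued fraction. With x_i = (sqrt(1190) + m_i)/d_i and (m_0, d_0) = (0, 1): a_0 = floor(sqrt(1190)) = 34, since 34^2 = 1156 <= 1190 < 1225 = 35^2.
Iterate m_{i+1} = d_i*a_i - m_i, d_{i+1} = (1190 - m_{i+1}^2)/d_i, a_{i+1} = floor((a_0 + m_{i+1})/d_{i+1}):
  m_1 = 1*34 - 0 = 34, d_1 = (1190 - 34^2)/1 = 34/1 = 34, a_1 = floor((34 + 34)/34) = 2.
  m_2 = 34*2 - 34 = 34, d_2 = (1190 - 34^2)/34 = 34/34 = 1, a_2 = floor((34 + 34)/1) = 68.
  m_3 = 1*68 - 34 = 34, d_3 = (1190 - 34^2)/1 = 34/1 = 34: (m_3, d_3) = (m_1, d_1) = (34, 34), so from here the quotients repeat a_1, a_2; the period length is 2.
So sqrt(1190) = [34; (2, 68)] with period length k = 2.
k is even, so the fundamental solution of x^2 - 1190y^2 = 1 is (p_{k-1}, q_{k-1}) = (p_1, q_1); compute convergents through index 1.
Convergents (p_i = a_i*p_{i-1} + p_{i-2}, q_i = a_i*q_{i-1} + q_{i-2} with p_{-2}=0, p_{-1}=1, q_{-2}=1, q_{-1}=0):
  i=0: a_0=34, p_0 = 34*1 + 0 = 34, q_0 = 34*0 + 1 = 1.
  i=1: a_1=2, p_1 = 2*34 + 1 = 69, q_1 = 2*1 + 0 = 2.
Check: 69^2 - 1190*2^2 = 4761 - 4760 = 1, so (x, y) = (69, 2) solves the equation, and by the theorem it is the least positive solution.

(x, y) = (69, 2)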